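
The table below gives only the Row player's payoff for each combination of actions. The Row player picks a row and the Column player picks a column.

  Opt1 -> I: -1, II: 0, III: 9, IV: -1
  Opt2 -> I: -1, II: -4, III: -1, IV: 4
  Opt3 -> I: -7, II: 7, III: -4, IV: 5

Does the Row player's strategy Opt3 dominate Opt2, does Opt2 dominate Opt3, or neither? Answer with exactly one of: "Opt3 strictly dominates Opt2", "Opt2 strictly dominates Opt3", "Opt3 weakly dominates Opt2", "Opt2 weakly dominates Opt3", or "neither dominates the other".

neither dominates the other

Opt3's payoffs vs Opt2's, by the Column player's action — I: -7<-1, II: 7>-4, III: -4<-1, IV: 5>4.
Opt3 does better at II, IV but worse at I, III; neither strategy dominates the other.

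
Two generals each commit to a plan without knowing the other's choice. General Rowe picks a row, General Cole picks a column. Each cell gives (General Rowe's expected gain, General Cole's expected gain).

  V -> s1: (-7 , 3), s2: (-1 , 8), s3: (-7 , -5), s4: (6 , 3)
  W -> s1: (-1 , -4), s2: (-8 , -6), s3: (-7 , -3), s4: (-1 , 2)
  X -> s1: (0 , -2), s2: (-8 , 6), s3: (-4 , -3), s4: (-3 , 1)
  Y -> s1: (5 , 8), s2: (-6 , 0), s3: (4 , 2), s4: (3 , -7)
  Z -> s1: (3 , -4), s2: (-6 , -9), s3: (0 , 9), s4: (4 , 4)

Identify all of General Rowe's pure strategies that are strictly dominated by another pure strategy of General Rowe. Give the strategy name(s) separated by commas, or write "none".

Nothing dominates V: W at s2 (-1>-8); X at s2 (-1>-8); Y at s2 (-1>-6); Z at s2 (-1>-6).
W: dominated, since Y does at least as well everywhere (s1: 5>-1, s2: -6>-8, s3: 4>-7, s4: 3>-1).
X is strictly dominated by Y (s1: 5>0, s2: -6>-8, s3: 4>-4, s4: 3>-3).
Y is not dominated — it holds its own against V at s1 (5>-7); W at s1 (5>-1); X at s1 (5>0); Z at s1 (5>3).
Nothing dominates Z: V at s1 (3>-7); W at s1 (3>-1); X at s1 (3>0); Y at s2 (-6=-6).

W, X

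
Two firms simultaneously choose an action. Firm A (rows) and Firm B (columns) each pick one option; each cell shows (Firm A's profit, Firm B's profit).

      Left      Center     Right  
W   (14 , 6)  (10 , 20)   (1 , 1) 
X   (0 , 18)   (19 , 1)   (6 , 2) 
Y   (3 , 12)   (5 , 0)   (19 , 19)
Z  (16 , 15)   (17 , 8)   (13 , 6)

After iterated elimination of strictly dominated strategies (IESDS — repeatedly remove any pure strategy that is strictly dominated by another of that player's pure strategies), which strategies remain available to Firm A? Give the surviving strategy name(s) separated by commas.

For Firm A, Z strictly dominates W on the remaining columns (Left: 16>14, Center: 17>10, Right: 13>1); eliminate W.
Column Center is eliminated: Left beats it against every remaining row (X: 18>1, Y: 12>0, Z: 15>8).
For Firm A, Y strictly dominates X on the remaining columns (Left: 3>0, Right: 19>6); eliminate X.
Among the remaining strategies, none is strictly dominated by another pure strategy of the same player, so the elimination stops.
Surviving strategies — Firm A: {Y, Z}; Firm B: {Left, Right}.

Y, Z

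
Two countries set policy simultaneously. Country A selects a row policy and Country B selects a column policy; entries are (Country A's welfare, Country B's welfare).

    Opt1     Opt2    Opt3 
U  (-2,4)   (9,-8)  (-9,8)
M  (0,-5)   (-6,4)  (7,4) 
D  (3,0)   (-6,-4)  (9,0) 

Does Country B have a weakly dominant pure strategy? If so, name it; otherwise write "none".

Opt3

Opt3 vs Opt1: U: 8>4, M: 4>-5, D: 0=0.
Opt3 vs Opt2: U: 8>-8, M: 4=4, D: 0>-4.
Opt3 is at least as good as every other strategy against every opponent action, so it is weakly dominant.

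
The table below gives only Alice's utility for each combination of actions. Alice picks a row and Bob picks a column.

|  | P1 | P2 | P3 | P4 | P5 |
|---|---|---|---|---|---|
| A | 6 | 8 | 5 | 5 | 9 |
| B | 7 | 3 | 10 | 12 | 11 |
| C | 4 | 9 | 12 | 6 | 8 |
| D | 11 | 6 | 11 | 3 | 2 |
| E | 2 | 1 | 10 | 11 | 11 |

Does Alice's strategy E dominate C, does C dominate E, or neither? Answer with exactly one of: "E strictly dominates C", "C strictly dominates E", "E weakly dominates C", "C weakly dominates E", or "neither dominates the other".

E's payoffs vs C's, by Bob's action — P1: 2<4, P2: 1<9, P3: 10<12, P4: 11>6, P5: 11>8.
E does better at P4, P5 but worse at P1, P2, P3; neither strategy dominates the other.

neither dominates the other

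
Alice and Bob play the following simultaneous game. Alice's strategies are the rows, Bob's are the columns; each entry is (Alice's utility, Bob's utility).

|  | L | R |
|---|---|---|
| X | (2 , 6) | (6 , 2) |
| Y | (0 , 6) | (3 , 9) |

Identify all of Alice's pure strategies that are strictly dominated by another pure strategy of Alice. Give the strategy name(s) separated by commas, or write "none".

Y

X: no other strategy beats it everywhere (Y at L (2>0)).
Y: dominated, since X does at least as well everywhere (L: 2>0, R: 6>3).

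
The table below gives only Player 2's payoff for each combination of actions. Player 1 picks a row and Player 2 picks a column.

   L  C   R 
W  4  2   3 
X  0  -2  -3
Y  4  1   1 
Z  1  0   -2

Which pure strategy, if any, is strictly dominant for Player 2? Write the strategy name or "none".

L

L vs C: W: 4>2, X: 0>-2, Y: 4>1, Z: 1>0.
L vs R: W: 4>3, X: 0>-3, Y: 4>1, Z: 1>-2.
L strictly beats every other strategy against every opponent action, so it is strictly dominant.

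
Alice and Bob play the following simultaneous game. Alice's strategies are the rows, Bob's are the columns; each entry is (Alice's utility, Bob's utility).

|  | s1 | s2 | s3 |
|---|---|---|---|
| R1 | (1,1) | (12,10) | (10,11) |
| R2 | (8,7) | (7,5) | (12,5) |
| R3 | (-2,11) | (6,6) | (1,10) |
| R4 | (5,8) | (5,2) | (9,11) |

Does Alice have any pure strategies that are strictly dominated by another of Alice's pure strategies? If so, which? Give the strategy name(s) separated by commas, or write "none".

R3, R4

R1 is not dominated — it holds its own against R2 at s2 (12>7); R3 at s1 (1>-2); R4 at s2 (12>5).
R2: no other strategy beats it everywhere (R1 at s1 (8>1); R3 at s1 (8>-2); R4 at s1 (8>5)).
R1 strictly dominates R3 — s1: 1>-2, s2: 12>6, s3: 10>1.
R2 strictly dominates R4 — s1: 8>5, s2: 7>5, s3: 12>9.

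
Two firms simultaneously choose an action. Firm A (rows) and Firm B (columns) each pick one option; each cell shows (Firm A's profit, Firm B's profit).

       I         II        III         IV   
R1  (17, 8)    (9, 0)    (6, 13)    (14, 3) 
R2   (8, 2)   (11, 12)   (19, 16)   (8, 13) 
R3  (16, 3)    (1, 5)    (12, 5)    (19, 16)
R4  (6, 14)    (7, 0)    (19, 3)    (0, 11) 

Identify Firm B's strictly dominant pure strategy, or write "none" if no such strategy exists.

none

I fails to dominate II at R2 (2<12).
II fails to dominate I at R1 (0<8).
III fails to dominate I at R4 (3<14).
IV fails to dominate I at R1 (3<8).
No single strategy dominates all the others.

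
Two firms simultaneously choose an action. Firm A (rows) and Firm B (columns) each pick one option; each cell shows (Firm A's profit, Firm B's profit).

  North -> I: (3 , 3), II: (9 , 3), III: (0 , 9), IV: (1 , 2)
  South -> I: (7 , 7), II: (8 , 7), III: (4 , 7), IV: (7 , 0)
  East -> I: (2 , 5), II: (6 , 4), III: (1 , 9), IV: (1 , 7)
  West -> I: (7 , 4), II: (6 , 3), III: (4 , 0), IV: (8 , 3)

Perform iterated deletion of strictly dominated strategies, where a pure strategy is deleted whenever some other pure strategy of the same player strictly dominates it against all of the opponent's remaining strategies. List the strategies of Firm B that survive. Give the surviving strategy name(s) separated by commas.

I, II, III

For Firm A, South strictly dominates East on the remaining columns (I: 7>2, II: 8>6, III: 4>1, IV: 7>1); eliminate East.
Column IV is eliminated: I beats it against every remaining row (North: 3>2, South: 7>0, West: 4>3).
Among the remaining strategies, none is strictly dominated by another pure strategy of the same player, so the elimination stops.
Surviving strategies — Firm A: {North, South, West}; Firm B: {I, II, III}.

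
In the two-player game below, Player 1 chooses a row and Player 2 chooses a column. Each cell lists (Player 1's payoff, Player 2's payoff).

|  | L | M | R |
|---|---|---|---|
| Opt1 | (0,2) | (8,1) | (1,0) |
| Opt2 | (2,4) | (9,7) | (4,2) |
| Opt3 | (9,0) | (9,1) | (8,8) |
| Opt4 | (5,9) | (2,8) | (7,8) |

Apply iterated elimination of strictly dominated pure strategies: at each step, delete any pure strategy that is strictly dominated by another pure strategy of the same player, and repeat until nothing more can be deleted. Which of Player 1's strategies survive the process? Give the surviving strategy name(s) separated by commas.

For Player 1, Opt2 strictly dominates Opt1 on the remaining columns (L: 2>0, M: 9>8, R: 4>1); eliminate Opt1.
Player 1's strategy Opt4 is strictly dominated by Opt3 (L: 9>5, M: 9>2, R: 8>7) and is removed.
For Player 2, M strictly dominates L on the remaining rows (Opt2: 7>4, Opt3: 1>0); eliminate L.
Among the remaining strategies, none is strictly dominated by another pure strategy of the same player, so the elimination stops.
Surviving strategies — Player 1: {Opt2, Opt3}; Player 2: {M, R}.

Opt2, Opt3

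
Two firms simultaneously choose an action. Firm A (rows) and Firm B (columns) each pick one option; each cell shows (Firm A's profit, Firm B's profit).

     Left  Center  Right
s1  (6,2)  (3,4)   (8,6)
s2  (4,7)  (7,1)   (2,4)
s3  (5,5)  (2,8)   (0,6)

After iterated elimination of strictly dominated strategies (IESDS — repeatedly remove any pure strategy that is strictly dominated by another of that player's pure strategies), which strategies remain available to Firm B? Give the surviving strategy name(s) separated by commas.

Right

For Firm A, s1 strictly dominates s3 on the remaining columns (Left: 6>5, Center: 3>2, Right: 8>0); eliminate s3.
For Firm B, Right strictly dominates Center on the remaining rows (s1: 6>4, s2: 4>1); eliminate Center.
For Firm A, s1 strictly dominates s2 on the remaining columns (Left: 6>4, Right: 8>2); eliminate s2.
Firm B's strategy Left is strictly dominated by Right (s1: 6>2) and is removed.
Among the remaining strategies, none is strictly dominated by another pure strategy of the same player, so the elimination stops.
Surviving strategies — Firm A: {s1}; Firm B: {Right}.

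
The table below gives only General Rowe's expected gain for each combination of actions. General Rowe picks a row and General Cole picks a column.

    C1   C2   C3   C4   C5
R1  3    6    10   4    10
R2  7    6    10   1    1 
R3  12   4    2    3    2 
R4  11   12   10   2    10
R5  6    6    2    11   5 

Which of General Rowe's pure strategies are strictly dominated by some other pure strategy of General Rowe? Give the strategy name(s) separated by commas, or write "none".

Nothing dominates R1: R2 at C2 (6=6); R3 at C2 (6>4); R4 at C3 (10=10); R5 at C2 (6=6).
Nothing dominates R2: R1 at C1 (7>3); R3 at C2 (6>4); R4 at C3 (10=10); R5 at C1 (7>6).
Nothing dominates R3: R1 at C1 (12>3); R2 at C1 (12>7); R4 at C1 (12>11); R5 at C1 (12>6).
R4: no other strategy beats it everywhere (R1 at C1 (11>3); R2 at C1 (11>7); R3 at C2 (12>4); R5 at C1 (11>6)).
R5: no other strategy beats it everywhere (R1 at C1 (6>3); R2 at C2 (6=6); R3 at C2 (6>4); R4 at C4 (11>2)).

none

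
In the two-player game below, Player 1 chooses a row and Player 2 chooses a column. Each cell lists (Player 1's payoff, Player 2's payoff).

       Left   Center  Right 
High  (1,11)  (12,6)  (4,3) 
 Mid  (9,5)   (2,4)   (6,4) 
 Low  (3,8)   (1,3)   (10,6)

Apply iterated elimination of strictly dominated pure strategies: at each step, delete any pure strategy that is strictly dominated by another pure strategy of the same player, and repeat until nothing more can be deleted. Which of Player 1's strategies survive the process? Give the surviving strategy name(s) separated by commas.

Mid

Column Center is eliminated: Left beats it against every remaining row (High: 11>6, Mid: 5>4, Low: 8>3).
Row High is eliminated: Mid beats it against every remaining column (Left: 9>1, Right: 6>4).
Player 2's strategy Right is strictly dominated by Left (Mid: 5>4, Low: 8>6) and is removed.
Row Low is eliminated: Mid beats it against every remaining column (Left: 9>3).
Among the remaining strategies, none is strictly dominated by another pure strategy of the same player, so the elimination stops.
Surviving strategies — Player 1: {Mid}; Player 2: {Left}.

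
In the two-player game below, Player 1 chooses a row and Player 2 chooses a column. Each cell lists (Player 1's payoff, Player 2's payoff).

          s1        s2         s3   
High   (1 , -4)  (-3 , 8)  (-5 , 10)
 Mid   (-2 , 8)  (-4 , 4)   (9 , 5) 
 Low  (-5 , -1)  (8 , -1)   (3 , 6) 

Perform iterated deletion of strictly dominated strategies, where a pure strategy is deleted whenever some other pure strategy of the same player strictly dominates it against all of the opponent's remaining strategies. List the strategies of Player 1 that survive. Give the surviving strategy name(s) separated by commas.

High, Mid

For Player 2, s3 strictly dominates s2 on the remaining rows (High: 10>8, Mid: 5>4, Low: 6>-1); eliminate s2.
Row Low is eliminated: Mid beats it against every remaining column (s1: -2>-5, s3: 9>3).
Among the remaining strategies, none is strictly dominated by another pure strategy of the same player, so the elimination stops.
Surviving strategies — Player 1: {High, Mid}; Player 2: {s1, s3}.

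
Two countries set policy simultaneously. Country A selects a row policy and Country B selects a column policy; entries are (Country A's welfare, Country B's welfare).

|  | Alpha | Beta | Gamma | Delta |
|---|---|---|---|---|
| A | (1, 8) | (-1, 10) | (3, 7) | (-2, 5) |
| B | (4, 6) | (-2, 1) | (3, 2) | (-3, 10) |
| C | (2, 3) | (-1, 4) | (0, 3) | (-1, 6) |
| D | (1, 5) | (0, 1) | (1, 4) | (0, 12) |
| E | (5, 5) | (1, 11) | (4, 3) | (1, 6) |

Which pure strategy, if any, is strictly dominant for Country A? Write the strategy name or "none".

E vs A: Alpha: 5>1, Beta: 1>-1, Gamma: 4>3, Delta: 1>-2.
E vs B: Alpha: 5>4, Beta: 1>-2, Gamma: 4>3, Delta: 1>-3.
E vs C: Alpha: 5>2, Beta: 1>-1, Gamma: 4>0, Delta: 1>-1.
E vs D: Alpha: 5>1, Beta: 1>0, Gamma: 4>1, Delta: 1>0.
E strictly beats every other strategy against every opponent action, so it is strictly dominant.

E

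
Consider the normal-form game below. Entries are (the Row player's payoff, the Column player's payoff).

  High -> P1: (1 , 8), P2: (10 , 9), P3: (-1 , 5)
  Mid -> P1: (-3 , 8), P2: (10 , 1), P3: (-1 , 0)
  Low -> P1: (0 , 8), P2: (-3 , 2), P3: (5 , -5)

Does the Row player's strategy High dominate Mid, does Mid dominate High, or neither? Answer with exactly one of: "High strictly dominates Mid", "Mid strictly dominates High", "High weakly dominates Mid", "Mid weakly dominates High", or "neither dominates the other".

High weakly dominates Mid

Compare High to Mid across every action of the Column player: P1: 1>-3, P2: 10=10, P3: -1=-1.
High is at least as good everywhere and strictly better somewhere (tied only at P2, P3), so High weakly but not strictly dominates Mid.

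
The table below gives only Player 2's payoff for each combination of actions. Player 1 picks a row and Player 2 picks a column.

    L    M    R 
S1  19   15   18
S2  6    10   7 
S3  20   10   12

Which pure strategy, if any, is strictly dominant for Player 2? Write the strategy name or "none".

L fails to dominate M at S2 (6<10).
M fails to dominate L at S1 (15<19).
R fails to dominate L at S1 (18<19).
No single strategy dominates all the others.

none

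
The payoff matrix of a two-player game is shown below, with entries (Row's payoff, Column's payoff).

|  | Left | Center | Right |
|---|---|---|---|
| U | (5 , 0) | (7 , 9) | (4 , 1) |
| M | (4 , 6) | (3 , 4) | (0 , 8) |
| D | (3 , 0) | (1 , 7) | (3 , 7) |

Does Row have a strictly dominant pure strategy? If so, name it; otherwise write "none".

U

U vs M: Left: 5>4, Center: 7>3, Right: 4>0.
U vs D: Left: 5>3, Center: 7>1, Right: 4>3.
U strictly beats every other strategy against every opponent action, so it is strictly dominant.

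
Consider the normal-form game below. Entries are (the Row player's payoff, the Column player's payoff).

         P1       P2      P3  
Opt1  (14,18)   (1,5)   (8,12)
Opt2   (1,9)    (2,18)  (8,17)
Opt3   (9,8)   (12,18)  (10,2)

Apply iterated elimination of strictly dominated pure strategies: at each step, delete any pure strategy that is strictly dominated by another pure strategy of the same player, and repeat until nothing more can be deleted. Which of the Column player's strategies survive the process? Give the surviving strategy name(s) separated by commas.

P1, P2

The Row player's strategy Opt2 is strictly dominated by Opt3 (P1: 9>1, P2: 12>2, P3: 10>8) and is removed.
For the Column player, P1 strictly dominates P3 on the remaining rows (Opt1: 18>12, Opt3: 8>2); eliminate P3.
Among the remaining strategies, none is strictly dominated by another pure strategy of the same player, so the elimination stops.
Surviving strategies — the Row player: {Opt1, Opt3}; the Column player: {P1, P2}.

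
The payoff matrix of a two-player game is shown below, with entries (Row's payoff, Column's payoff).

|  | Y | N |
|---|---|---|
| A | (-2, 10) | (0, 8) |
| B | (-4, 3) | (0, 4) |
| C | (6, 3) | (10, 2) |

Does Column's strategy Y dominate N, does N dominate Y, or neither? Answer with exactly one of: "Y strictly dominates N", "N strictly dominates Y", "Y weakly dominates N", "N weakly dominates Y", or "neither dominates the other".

neither dominates the other

Compare Y to N across every action of Row: A: 10>8, B: 3<4, C: 3>2.
Y does better at A, C but worse at B; neither strategy dominates the other.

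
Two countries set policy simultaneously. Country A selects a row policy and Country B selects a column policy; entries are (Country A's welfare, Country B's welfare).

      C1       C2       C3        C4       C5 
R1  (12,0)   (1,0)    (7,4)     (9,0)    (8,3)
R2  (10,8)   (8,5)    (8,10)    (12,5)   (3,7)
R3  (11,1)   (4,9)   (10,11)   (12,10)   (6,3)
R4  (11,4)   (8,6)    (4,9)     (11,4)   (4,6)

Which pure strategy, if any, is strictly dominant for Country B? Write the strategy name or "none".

C3 vs C1: R1: 4>0, R2: 10>8, R3: 11>1, R4: 9>4.
C3 vs C2: R1: 4>0, R2: 10>5, R3: 11>9, R4: 9>6.
C3 vs C4: R1: 4>0, R2: 10>5, R3: 11>10, R4: 9>4.
C3 vs C5: R1: 4>3, R2: 10>7, R3: 11>3, R4: 9>6.
C3 strictly beats every other strategy against every opponent action, so it is strictly dominant.

C3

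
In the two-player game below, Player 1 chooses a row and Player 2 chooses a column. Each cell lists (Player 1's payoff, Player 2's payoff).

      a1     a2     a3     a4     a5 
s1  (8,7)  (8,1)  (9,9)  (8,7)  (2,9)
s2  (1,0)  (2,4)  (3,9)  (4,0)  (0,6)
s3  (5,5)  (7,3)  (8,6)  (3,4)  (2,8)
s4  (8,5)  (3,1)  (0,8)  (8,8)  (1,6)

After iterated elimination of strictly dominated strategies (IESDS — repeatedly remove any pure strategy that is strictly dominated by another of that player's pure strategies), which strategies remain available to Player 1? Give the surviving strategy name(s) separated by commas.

s1, s3, s4

For Player 1, s1 strictly dominates s2 on the remaining columns (a1: 8>1, a2: 8>2, a3: 9>3, a4: 8>4, a5: 2>0); eliminate s2.
For Player 2, a3 strictly dominates a1 on the remaining rows (s1: 9>7, s3: 6>5, s4: 8>5); eliminate a1.
For Player 2, a3 strictly dominates a2 on the remaining rows (s1: 9>1, s3: 6>3, s4: 8>1); eliminate a2.
Among the remaining strategies, none is strictly dominated by another pure strategy of the same player, so the elimination stops.
Surviving strategies — Player 1: {s1, s3, s4}; Player 2: {a3, a4, a5}.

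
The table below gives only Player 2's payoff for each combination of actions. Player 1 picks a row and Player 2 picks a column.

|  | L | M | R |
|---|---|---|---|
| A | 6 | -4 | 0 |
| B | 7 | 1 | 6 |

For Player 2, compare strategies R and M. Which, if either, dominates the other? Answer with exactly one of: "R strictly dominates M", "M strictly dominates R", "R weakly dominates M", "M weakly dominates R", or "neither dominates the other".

R strictly dominates M

Compare R to M across every action of Player 1: A: 0>-4, B: 6>1.
R gives a strictly higher payoff against every action of Player 1, so R strictly dominates M.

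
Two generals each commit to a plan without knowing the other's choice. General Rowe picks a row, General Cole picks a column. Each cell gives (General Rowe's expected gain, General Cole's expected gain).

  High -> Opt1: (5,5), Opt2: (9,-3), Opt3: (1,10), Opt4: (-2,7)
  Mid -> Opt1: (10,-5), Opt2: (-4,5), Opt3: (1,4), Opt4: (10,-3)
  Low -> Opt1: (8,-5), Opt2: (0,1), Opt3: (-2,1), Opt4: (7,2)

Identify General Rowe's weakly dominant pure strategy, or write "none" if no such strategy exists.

none

High fails to dominate Mid at Opt1 (5<10).
Mid fails to dominate High at Opt2 (-4<9).
Low fails to dominate High at Opt2 (0<9).
No single strategy dominates all the others.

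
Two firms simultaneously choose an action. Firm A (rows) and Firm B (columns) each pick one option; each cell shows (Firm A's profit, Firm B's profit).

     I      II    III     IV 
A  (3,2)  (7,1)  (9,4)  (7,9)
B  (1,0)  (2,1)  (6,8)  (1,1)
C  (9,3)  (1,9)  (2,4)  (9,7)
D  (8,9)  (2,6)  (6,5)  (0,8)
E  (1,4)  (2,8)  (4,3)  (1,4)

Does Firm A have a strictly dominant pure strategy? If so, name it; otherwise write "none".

none

A fails to dominate C at I (3<9).
B fails to dominate A at I (1<3).
C fails to dominate A at II (1<7).
D fails to dominate A at II (2<7).
E fails to dominate A at I (1<3).
No single strategy dominates all the others.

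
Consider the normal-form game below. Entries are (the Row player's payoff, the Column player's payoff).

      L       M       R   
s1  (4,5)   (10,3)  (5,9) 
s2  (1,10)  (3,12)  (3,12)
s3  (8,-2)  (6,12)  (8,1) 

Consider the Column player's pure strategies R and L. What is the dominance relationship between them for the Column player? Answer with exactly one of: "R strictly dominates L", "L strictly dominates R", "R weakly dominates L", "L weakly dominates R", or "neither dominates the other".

R strictly dominates L

R's payoffs vs L's, by the Row player's action — s1: 9>5, s2: 12>10, s3: 1>-2.
R gives a strictly higher payoff against each choice by the Row player, so R strictly dominates L.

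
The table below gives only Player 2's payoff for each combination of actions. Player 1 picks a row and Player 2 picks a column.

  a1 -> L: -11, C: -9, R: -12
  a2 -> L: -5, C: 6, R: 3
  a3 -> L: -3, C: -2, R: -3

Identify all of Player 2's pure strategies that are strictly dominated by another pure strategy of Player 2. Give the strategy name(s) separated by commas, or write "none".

L, R

L: dominated, since C does at least as well everywhere (a1: -9>-11, a2: 6>-5, a3: -2>-3).
C is not dominated — it holds its own against L at a1 (-9>-11); R at a1 (-9>-12).
R is strictly dominated by C (a1: -9>-12, a2: 6>3, a3: -2>-3).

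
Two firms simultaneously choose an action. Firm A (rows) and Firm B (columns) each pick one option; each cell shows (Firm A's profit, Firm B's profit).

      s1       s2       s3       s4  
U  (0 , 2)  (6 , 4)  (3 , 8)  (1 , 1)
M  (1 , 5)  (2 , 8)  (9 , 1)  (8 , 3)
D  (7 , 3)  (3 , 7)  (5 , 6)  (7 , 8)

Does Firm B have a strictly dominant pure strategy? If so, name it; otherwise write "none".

s1 fails to dominate s2 at U (2<4).
s2 fails to dominate s3 at U (4<8).
s3 fails to dominate s1 at M (1<5).
s4 fails to dominate s1 at U (1<2).
No single strategy dominates all the others.

none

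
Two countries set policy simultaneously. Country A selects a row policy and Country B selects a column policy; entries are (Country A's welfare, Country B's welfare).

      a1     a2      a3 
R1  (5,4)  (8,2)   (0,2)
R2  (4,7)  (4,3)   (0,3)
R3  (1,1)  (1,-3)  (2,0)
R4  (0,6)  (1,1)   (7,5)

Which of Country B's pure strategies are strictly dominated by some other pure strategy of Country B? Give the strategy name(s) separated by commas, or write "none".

a2, a3

a1: no other strategy beats it everywhere (a2 at R1 (4>2); a3 at R1 (4>2)).
a1 strictly dominates a2 — R1: 4>2, R2: 7>3, R3: 1>-3, R4: 6>1.
a3 is strictly dominated by a1 (R1: 4>2, R2: 7>3, R3: 1>0, R4: 6>5).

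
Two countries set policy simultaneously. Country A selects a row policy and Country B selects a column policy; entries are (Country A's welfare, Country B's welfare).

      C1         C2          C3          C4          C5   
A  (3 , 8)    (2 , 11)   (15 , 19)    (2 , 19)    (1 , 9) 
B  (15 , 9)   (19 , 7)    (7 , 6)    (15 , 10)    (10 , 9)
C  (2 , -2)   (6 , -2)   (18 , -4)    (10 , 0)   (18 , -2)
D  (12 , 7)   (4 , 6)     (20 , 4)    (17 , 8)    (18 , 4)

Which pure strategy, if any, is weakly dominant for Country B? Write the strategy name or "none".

C4

C4 vs C1: A: 19>8, B: 10>9, C: 0>-2, D: 8>7.
C4 vs C2: A: 19>11, B: 10>7, C: 0>-2, D: 8>6.
C4 vs C3: A: 19=19, B: 10>6, C: 0>-4, D: 8>4.
C4 vs C5: A: 19>9, B: 10>9, C: 0>-2, D: 8>4.
C4 is at least as good as every other strategy against every opponent action, so it is weakly dominant.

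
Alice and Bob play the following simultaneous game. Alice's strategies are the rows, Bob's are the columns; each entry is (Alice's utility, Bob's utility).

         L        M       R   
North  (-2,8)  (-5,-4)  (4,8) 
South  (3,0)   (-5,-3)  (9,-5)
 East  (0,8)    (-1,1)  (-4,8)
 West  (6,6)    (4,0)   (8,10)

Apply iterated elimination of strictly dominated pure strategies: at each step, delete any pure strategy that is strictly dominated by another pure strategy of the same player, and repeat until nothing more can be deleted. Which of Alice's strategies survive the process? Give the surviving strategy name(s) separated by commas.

Alice's strategy North is strictly dominated by West (L: 6>-2, M: 4>-5, R: 8>4) and is removed.
Alice's strategy East is strictly dominated by West (L: 6>0, M: 4>-1, R: 8>-4) and is removed.
Bob's strategy M is strictly dominated by L (South: 0>-3, West: 6>0) and is removed.
Among the remaining strategies, none is strictly dominated by another pure strategy of the same player, so the elimination stops.
Surviving strategies — Alice: {South, West}; Bob: {L, R}.

South, West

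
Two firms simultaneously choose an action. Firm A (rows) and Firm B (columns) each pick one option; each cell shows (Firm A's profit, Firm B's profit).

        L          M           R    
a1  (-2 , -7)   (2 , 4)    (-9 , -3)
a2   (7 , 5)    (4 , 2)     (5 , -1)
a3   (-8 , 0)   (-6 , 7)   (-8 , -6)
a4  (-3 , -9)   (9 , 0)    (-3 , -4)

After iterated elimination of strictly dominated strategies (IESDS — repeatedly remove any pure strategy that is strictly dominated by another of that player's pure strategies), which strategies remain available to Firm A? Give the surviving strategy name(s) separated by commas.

Firm A's strategy a1 is strictly dominated by a2 (L: 7>-2, M: 4>2, R: 5>-9) and is removed.
Row a3 is eliminated: a2 beats it against every remaining column (L: 7>-8, M: 4>-6, R: 5>-8).
For Firm B, M strictly dominates R on the remaining rows (a2: 2>-1, a4: 0>-4); eliminate R.
Among the remaining strategies, none is strictly dominated by another pure strategy of the same player, so the elimination stops.
Surviving strategies — Firm A: {a2, a4}; Firm B: {L, M}.

a2, a4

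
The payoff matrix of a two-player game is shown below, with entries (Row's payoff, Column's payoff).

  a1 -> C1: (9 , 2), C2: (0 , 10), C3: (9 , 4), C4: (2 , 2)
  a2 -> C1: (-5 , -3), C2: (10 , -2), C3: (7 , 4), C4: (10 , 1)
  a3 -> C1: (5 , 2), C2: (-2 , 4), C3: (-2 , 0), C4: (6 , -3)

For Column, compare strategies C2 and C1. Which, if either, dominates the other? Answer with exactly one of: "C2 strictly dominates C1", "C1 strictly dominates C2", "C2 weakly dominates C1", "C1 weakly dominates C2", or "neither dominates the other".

Compare C2 to C1 across every action of Row: a1: 10>2, a2: -2>-3, a3: 4>2.
C2 gives a strictly higher payoff against every action of Row, so C2 strictly dominates C1.

C2 strictly dominates C1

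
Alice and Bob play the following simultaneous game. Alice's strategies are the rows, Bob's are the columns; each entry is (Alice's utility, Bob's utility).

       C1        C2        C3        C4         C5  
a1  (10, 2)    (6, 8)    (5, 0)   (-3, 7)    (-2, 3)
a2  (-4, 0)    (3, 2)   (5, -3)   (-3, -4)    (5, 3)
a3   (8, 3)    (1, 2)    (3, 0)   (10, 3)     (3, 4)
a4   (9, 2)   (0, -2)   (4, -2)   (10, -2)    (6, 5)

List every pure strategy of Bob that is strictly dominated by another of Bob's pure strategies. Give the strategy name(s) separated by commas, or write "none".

C5 strictly dominates C1 — a1: 3>2, a2: 3>0, a3: 4>3, a4: 5>2.
Nothing dominates C2: C1 at a1 (8>2); C3 at a1 (8>0); C4 at a1 (8>7); C5 at a1 (8>3).
C3: dominated, since C1 does at least as well everywhere (a1: 2>0, a2: 0>-3, a3: 3>0, a4: 2>-2).
C4: no other strategy beats it everywhere (C1 at a1 (7>2); C2 at a3 (3>2); C3 at a1 (7>0); C5 at a1 (7>3)).
C5 is not dominated — it holds its own against C1 at a1 (3>2); C2 at a2 (3>2); C3 at a1 (3>0); C4 at a2 (3>-4).

C1, C3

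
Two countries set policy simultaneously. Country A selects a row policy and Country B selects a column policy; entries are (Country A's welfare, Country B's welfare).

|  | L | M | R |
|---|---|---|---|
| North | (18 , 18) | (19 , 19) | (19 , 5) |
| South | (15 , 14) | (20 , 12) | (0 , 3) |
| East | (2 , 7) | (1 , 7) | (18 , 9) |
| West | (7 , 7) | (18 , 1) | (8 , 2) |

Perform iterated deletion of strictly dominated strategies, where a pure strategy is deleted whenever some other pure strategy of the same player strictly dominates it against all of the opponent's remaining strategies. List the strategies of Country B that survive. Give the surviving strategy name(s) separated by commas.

L, M

Row East is eliminated: North beats it against every remaining column (L: 18>2, M: 19>1, R: 19>18).
For Country A, North strictly dominates West on the remaining columns (L: 18>7, M: 19>18, R: 19>8); eliminate West.
For Country B, L strictly dominates R on the remaining rows (North: 18>5, South: 14>3); eliminate R.
Among the remaining strategies, none is strictly dominated by another pure strategy of the same player, so the elimination stops.
Surviving strategies — Country A: {North, South}; Country B: {L, M}.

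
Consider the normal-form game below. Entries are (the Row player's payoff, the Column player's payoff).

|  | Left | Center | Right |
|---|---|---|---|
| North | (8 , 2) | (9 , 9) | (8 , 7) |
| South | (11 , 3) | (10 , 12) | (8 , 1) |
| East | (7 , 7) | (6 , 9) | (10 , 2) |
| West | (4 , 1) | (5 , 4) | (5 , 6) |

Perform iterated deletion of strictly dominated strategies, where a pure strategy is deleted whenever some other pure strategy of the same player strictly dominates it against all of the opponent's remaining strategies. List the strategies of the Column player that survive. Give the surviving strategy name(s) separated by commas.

Row West is eliminated: North beats it against every remaining column (Left: 8>4, Center: 9>5, Right: 8>5).
The Column player's strategy Left is strictly dominated by Center (North: 9>2, South: 12>3, East: 9>7) and is removed.
For the Column player, Center strictly dominates Right on the remaining rows (North: 9>7, South: 12>1, East: 9>2); eliminate Right.
The Row player's strategy North is strictly dominated by South (Center: 10>9) and is removed.
For the Row player, South strictly dominates East on the remaining columns (Center: 10>6); eliminate East.
Among the remaining strategies, none is strictly dominated by another pure strategy of the same player, so the elimination stops.
Surviving strategies — the Row player: {South}; the Column player: {Center}.

Center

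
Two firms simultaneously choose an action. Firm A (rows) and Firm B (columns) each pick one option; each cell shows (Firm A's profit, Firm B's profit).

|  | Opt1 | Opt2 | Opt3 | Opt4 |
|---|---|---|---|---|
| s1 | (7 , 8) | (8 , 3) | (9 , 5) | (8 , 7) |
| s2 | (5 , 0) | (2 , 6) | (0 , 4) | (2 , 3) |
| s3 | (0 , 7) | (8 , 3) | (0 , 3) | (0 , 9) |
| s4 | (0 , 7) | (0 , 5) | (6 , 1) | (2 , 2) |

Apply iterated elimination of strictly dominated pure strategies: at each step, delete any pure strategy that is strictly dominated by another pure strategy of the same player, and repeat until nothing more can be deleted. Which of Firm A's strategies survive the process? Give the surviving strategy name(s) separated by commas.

Firm A's strategy s2 is strictly dominated by s1 (Opt1: 7>5, Opt2: 8>2, Opt3: 9>0, Opt4: 8>2) and is removed.
Row s4 is eliminated: s1 beats it against every remaining column (Opt1: 7>0, Opt2: 8>0, Opt3: 9>6, Opt4: 8>2).
Firm B's strategy Opt2 is strictly dominated by Opt1 (s1: 8>3, s3: 7>3) and is removed.
Row s3 is eliminated: s1 beats it against every remaining column (Opt1: 7>0, Opt3: 9>0, Opt4: 8>0).
Firm B's strategy Opt3 is strictly dominated by Opt1 (s1: 8>5) and is removed.
Firm B's strategy Opt4 is strictly dominated by Opt1 (s1: 8>7) and is removed.
Among the remaining strategies, none is strictly dominated by another pure strategy of the same player, so the elimination stops.
Surviving strategies — Firm A: {s1}; Firm B: {Opt1}.

s1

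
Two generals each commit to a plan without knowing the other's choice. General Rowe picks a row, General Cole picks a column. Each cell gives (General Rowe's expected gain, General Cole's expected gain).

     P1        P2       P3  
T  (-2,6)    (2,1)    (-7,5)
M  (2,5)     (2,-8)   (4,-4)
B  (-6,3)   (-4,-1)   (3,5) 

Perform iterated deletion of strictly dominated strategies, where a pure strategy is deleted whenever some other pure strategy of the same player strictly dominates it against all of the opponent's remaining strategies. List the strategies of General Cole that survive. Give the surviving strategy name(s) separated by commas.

P1

Row B is eliminated: M beats it against every remaining column (P1: 2>-6, P2: 2>-4, P3: 4>3).
For General Cole, P1 strictly dominates P2 on the remaining rows (T: 6>1, M: 5>-8); eliminate P2.
For General Rowe, M strictly dominates T on the remaining columns (P1: 2>-2, P3: 4>-7); eliminate T.
For General Cole, P1 strictly dominates P3 on the remaining rows (M: 5>-4); eliminate P3.
Among the remaining strategies, none is strictly dominated by another pure strategy of the same player, so the elimination stops.
Surviving strategies — General Rowe: {M}; General Cole: {P1}.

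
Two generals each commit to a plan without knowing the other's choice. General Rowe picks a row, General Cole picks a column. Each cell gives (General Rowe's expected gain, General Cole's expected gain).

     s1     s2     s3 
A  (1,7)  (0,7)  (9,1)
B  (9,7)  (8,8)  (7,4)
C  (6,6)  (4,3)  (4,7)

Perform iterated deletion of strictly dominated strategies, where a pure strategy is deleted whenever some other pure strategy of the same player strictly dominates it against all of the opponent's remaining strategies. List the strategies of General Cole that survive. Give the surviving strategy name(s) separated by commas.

s2

General Rowe's strategy C is strictly dominated by B (s1: 9>6, s2: 8>4, s3: 7>4) and is removed.
Column s3 is eliminated: s1 beats it against every remaining row (A: 7>1, B: 7>4).
For General Rowe, B strictly dominates A on the remaining columns (s1: 9>1, s2: 8>0); eliminate A.
For General Cole, s2 strictly dominates s1 on the remaining rows (B: 8>7); eliminate s1.
Among the remaining strategies, none is strictly dominated by another pure strategy of the same player, so the elimination stops.
Surviving strategies — General Rowe: {B}; General Cole: {s2}.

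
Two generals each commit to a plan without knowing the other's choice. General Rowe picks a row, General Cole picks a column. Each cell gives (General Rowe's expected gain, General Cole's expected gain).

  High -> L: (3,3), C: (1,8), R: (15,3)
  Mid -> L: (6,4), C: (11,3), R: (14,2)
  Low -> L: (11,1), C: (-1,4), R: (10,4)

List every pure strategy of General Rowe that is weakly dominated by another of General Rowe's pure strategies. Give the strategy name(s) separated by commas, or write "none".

none

High: no other strategy beats it everywhere (Mid at R (15>14); Low at C (1>-1)).
Mid is not dominated — it holds its own against High at L (6>3); Low at C (11>-1).
Nothing dominates Low: High at L (11>3); Mid at L (11>6).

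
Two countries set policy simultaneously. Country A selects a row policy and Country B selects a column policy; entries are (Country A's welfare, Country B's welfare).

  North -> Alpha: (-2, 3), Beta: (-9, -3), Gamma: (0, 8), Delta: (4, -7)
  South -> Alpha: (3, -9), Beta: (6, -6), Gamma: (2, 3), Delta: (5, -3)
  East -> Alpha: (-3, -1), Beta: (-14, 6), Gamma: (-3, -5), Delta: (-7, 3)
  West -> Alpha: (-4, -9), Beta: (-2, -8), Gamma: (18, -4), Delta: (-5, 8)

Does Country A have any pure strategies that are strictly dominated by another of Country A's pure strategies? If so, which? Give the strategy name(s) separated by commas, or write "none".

North, East

North is strictly dominated by South (Alpha: 3>-2, Beta: 6>-9, Gamma: 2>0, Delta: 5>4).
South: no other strategy beats it everywhere (North at Alpha (3>-2); East at Alpha (3>-3); West at Alpha (3>-4)).
East is strictly dominated by North (Alpha: -2>-3, Beta: -9>-14, Gamma: 0>-3, Delta: 4>-7).
Nothing dominates West: North at Beta (-2>-9); South at Gamma (18>2); East at Beta (-2>-14).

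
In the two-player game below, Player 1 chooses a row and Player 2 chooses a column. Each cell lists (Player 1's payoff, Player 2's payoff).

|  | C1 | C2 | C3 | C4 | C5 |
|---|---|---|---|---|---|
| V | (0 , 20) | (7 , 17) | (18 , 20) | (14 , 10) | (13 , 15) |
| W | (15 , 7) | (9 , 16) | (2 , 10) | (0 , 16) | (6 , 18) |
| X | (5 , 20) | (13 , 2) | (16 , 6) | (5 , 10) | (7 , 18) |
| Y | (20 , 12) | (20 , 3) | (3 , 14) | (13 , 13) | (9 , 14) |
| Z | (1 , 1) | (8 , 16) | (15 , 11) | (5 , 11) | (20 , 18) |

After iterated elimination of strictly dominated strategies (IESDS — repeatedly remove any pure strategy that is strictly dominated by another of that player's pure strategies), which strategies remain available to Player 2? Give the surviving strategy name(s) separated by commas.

C1, C2, C3, C5

Row W is eliminated: Y beats it against every remaining column (C1: 20>15, C2: 20>9, C3: 3>2, C4: 13>0, C5: 9>6).
For Player 2, C5 strictly dominates C4 on the remaining rows (V: 15>10, X: 18>10, Y: 14>13, Z: 18>11); eliminate C4.
Among the remaining strategies, none is strictly dominated by another pure strategy of the same player, so the elimination stops.
Surviving strategies — Player 1: {V, X, Y, Z}; Player 2: {C1, C2, C3, C5}.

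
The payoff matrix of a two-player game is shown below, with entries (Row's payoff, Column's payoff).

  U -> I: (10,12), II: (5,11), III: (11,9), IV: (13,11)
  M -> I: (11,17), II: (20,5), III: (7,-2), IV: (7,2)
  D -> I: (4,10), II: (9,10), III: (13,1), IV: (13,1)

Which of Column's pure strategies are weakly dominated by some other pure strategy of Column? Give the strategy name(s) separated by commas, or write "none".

II, III, IV

I: no other strategy beats it everywhere (II at U (12>11); III at U (12>9); IV at U (12>11)).
I weakly dominates II — U: 12>11, M: 17>5, D: 10=10.
I weakly dominates III — U: 12>9, M: 17>-2, D: 10>1.
IV: dominated, since I does at least as well everywhere (U: 12>11, M: 17>2, D: 10>1).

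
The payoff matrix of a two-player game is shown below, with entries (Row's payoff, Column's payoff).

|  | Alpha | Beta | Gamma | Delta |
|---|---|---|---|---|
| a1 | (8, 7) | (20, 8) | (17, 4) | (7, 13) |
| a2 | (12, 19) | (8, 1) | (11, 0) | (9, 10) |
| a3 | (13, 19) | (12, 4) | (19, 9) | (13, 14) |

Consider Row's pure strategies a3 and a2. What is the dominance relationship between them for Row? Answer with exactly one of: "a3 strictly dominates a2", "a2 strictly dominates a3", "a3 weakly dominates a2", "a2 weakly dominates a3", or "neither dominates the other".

a3 strictly dominates a2

Compare a3 to a2 across every action of Column: Alpha: 13>12, Beta: 12>8, Gamma: 19>11, Delta: 13>9.
a3 gives a strictly higher payoff against every action of Column, so a3 strictly dominates a2.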